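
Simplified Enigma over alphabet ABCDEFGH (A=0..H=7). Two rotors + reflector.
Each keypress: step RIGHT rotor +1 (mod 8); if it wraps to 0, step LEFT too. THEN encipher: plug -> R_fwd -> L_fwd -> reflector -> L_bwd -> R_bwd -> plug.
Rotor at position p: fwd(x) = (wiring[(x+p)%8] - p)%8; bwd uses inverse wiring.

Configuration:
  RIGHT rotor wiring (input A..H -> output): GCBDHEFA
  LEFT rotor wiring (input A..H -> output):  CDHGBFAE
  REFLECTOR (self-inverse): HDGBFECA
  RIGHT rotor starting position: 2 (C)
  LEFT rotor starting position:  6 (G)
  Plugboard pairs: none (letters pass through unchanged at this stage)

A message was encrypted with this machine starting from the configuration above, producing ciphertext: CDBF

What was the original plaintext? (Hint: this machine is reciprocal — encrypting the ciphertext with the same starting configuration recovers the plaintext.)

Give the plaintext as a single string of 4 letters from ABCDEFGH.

Char 1 ('C'): step: R->3, L=6; C->plug->C->R->B->L->G->refl->C->L'->A->R'->A->plug->A
Char 2 ('D'): step: R->4, L=6; D->plug->D->R->E->L->B->refl->D->L'->G->R'->F->plug->F
Char 3 ('B'): step: R->5, L=6; B->plug->B->R->A->L->C->refl->G->L'->B->R'->D->plug->D
Char 4 ('F'): step: R->6, L=6; F->plug->F->R->F->L->A->refl->H->L'->H->R'->A->plug->A

Answer: AFDA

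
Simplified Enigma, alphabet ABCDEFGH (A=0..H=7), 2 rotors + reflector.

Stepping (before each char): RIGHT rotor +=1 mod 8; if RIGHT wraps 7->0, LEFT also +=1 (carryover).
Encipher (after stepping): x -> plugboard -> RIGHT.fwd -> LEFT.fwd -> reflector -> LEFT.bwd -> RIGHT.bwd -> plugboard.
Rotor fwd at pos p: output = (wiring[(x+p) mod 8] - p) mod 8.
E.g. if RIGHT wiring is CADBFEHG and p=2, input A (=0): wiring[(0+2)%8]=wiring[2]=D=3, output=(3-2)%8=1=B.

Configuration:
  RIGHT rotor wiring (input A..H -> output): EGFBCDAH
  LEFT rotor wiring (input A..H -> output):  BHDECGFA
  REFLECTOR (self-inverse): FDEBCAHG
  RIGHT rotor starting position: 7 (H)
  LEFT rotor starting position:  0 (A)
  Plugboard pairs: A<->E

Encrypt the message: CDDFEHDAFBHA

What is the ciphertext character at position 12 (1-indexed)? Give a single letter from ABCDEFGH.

Char 1 ('C'): step: R->0, L->1 (L advanced); C->plug->C->R->F->L->E->refl->C->L'->B->R'->D->plug->D
Char 2 ('D'): step: R->1, L=1; D->plug->D->R->B->L->C->refl->E->L'->F->R'->A->plug->E
Char 3 ('D'): step: R->2, L=1; D->plug->D->R->B->L->C->refl->E->L'->F->R'->F->plug->F
Char 4 ('F'): step: R->3, L=1; F->plug->F->R->B->L->C->refl->E->L'->F->R'->D->plug->D
Char 5 ('E'): step: R->4, L=1; E->plug->A->R->G->L->H->refl->G->L'->A->R'->E->plug->A
Char 6 ('H'): step: R->5, L=1; H->plug->H->R->F->L->E->refl->C->L'->B->R'->E->plug->A
Char 7 ('D'): step: R->6, L=1; D->plug->D->R->A->L->G->refl->H->L'->G->R'->C->plug->C
Char 8 ('A'): step: R->7, L=1; A->plug->E->R->C->L->D->refl->B->L'->D->R'->F->plug->F
Char 9 ('F'): step: R->0, L->2 (L advanced); F->plug->F->R->D->L->E->refl->C->L'->B->R'->D->plug->D
Char 10 ('B'): step: R->1, L=2; B->plug->B->R->E->L->D->refl->B->L'->A->R'->C->plug->C
Char 11 ('H'): step: R->2, L=2; H->plug->H->R->E->L->D->refl->B->L'->A->R'->C->plug->C
Char 12 ('A'): step: R->3, L=2; A->plug->E->R->E->L->D->refl->B->L'->A->R'->C->plug->C

C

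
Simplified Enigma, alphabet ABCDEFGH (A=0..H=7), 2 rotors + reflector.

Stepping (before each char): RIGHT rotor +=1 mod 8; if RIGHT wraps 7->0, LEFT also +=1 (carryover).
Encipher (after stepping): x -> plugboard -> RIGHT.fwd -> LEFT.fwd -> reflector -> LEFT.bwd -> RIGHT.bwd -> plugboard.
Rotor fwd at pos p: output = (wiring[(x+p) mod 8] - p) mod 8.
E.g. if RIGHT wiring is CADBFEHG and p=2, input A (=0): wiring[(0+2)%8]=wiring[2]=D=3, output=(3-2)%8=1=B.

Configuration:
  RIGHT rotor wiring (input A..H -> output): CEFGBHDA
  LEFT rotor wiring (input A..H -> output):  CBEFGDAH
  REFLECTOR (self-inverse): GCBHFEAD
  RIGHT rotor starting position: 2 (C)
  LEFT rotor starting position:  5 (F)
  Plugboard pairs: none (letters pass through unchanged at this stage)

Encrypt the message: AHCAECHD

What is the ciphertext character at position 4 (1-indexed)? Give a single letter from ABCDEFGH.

Char 1 ('A'): step: R->3, L=5; A->plug->A->R->D->L->F->refl->E->L'->E->R'->C->plug->C
Char 2 ('H'): step: R->4, L=5; H->plug->H->R->C->L->C->refl->B->L'->H->R'->C->plug->C
Char 3 ('C'): step: R->5, L=5; C->plug->C->R->D->L->F->refl->E->L'->E->R'->H->plug->H
Char 4 ('A'): step: R->6, L=5; A->plug->A->R->F->L->H->refl->D->L'->B->R'->H->plug->H

H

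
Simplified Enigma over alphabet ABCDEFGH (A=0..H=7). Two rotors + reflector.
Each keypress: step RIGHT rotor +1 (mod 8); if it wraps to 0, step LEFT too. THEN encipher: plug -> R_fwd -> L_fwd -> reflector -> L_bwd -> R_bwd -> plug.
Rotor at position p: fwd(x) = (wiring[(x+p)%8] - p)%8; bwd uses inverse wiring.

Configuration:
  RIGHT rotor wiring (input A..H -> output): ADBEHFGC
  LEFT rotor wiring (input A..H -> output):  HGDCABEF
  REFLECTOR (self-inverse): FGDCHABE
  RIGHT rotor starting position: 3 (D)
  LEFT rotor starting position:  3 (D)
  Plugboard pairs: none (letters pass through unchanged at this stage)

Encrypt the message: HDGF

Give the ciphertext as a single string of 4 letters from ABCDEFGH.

Answer: GHHE

Derivation:
Char 1 ('H'): step: R->4, L=3; H->plug->H->R->A->L->H->refl->E->L'->F->R'->G->plug->G
Char 2 ('D'): step: R->5, L=3; D->plug->D->R->D->L->B->refl->G->L'->C->R'->H->plug->H
Char 3 ('G'): step: R->6, L=3; G->plug->G->R->B->L->F->refl->A->L'->H->R'->H->plug->H
Char 4 ('F'): step: R->7, L=3; F->plug->F->R->A->L->H->refl->E->L'->F->R'->E->plug->E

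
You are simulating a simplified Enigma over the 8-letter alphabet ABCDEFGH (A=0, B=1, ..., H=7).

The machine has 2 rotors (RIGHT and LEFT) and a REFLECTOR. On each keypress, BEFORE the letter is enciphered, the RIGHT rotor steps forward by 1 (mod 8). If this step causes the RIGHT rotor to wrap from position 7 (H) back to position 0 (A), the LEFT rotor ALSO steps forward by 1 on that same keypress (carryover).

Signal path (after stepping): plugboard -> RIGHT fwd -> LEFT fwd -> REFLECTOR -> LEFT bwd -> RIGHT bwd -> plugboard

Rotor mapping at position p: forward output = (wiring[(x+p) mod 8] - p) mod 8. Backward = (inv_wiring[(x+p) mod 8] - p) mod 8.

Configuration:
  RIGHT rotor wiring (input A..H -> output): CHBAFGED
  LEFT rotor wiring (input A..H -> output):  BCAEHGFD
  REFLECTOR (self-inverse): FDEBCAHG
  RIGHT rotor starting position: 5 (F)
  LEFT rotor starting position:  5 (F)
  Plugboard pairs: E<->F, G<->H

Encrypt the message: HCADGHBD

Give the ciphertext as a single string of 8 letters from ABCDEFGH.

Char 1 ('H'): step: R->6, L=5; H->plug->G->R->H->L->C->refl->E->L'->D->R'->E->plug->F
Char 2 ('C'): step: R->7, L=5; C->plug->C->R->A->L->B->refl->D->L'->F->R'->H->plug->G
Char 3 ('A'): step: R->0, L->6 (L advanced); A->plug->A->R->C->L->D->refl->B->L'->G->R'->F->plug->E
Char 4 ('D'): step: R->1, L=6; D->plug->D->R->E->L->C->refl->E->L'->D->R'->F->plug->E
Char 5 ('G'): step: R->2, L=6; G->plug->H->R->F->L->G->refl->H->L'->A->R'->G->plug->H
Char 6 ('H'): step: R->3, L=6; H->plug->G->R->E->L->C->refl->E->L'->D->R'->C->plug->C
Char 7 ('B'): step: R->4, L=6; B->plug->B->R->C->L->D->refl->B->L'->G->R'->E->plug->F
Char 8 ('D'): step: R->5, L=6; D->plug->D->R->F->L->G->refl->H->L'->A->R'->H->plug->G

Answer: FGEEHCFG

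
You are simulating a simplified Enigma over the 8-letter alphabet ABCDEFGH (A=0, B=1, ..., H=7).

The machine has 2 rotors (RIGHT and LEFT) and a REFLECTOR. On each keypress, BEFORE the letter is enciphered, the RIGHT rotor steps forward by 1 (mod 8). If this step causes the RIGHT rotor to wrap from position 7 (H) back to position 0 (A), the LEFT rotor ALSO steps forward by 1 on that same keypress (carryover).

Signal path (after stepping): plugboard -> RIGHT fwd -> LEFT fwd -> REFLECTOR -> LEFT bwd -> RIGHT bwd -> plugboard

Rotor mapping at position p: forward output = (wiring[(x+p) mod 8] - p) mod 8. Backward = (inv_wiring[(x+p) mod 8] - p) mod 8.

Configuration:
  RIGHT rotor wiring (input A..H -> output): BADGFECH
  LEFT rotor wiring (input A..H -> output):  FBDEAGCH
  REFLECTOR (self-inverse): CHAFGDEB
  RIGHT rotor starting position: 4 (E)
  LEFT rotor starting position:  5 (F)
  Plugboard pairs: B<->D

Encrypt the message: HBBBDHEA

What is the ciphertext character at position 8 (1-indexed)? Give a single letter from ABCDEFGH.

Char 1 ('H'): step: R->5, L=5; H->plug->H->R->A->L->B->refl->H->L'->G->R'->F->plug->F
Char 2 ('B'): step: R->6, L=5; B->plug->D->R->C->L->C->refl->A->L'->D->R'->C->plug->C
Char 3 ('B'): step: R->7, L=5; B->plug->D->R->E->L->E->refl->G->L'->F->R'->G->plug->G
Char 4 ('B'): step: R->0, L->6 (L advanced); B->plug->D->R->G->L->C->refl->A->L'->H->R'->H->plug->H
Char 5 ('D'): step: R->1, L=6; D->plug->B->R->C->L->H->refl->B->L'->B->R'->F->plug->F
Char 6 ('H'): step: R->2, L=6; H->plug->H->R->G->L->C->refl->A->L'->H->R'->G->plug->G
Char 7 ('E'): step: R->3, L=6; E->plug->E->R->E->L->F->refl->D->L'->D->R'->A->plug->A
Char 8 ('A'): step: R->4, L=6; A->plug->A->R->B->L->B->refl->H->L'->C->R'->H->plug->H

H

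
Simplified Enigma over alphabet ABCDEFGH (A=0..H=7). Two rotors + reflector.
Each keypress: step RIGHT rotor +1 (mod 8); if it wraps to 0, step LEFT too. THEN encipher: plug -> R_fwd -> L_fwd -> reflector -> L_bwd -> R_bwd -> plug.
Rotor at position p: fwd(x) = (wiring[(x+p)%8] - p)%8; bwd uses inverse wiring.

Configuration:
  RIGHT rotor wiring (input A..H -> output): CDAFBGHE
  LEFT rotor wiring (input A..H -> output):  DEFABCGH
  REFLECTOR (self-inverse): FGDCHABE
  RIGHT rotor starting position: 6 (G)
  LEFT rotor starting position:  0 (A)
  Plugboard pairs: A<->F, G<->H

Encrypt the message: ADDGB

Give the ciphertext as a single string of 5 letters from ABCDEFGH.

Answer: BBBAD

Derivation:
Char 1 ('A'): step: R->7, L=0; A->plug->F->R->C->L->F->refl->A->L'->D->R'->B->plug->B
Char 2 ('D'): step: R->0, L->1 (L advanced); D->plug->D->R->F->L->F->refl->A->L'->D->R'->B->plug->B
Char 3 ('D'): step: R->1, L=1; D->plug->D->R->A->L->D->refl->C->L'->H->R'->B->plug->B
Char 4 ('G'): step: R->2, L=1; G->plug->H->R->B->L->E->refl->H->L'->C->R'->F->plug->A
Char 5 ('B'): step: R->3, L=1; B->plug->B->R->G->L->G->refl->B->L'->E->R'->D->plug->D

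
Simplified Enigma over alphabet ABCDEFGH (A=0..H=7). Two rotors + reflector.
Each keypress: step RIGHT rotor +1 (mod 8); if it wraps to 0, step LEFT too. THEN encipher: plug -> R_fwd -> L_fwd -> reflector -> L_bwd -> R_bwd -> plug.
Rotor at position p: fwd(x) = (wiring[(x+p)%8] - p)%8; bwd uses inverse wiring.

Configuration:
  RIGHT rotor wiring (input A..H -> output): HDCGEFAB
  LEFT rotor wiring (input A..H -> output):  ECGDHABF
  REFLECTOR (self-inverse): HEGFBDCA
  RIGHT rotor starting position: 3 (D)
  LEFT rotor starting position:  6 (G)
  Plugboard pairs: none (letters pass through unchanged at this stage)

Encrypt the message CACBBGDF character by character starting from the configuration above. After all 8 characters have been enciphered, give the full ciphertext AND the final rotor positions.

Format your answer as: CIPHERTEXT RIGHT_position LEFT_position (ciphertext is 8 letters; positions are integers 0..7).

Answer: BFEFFFGE 3 7

Derivation:
Char 1 ('C'): step: R->4, L=6; C->plug->C->R->E->L->A->refl->H->L'->B->R'->B->plug->B
Char 2 ('A'): step: R->5, L=6; A->plug->A->R->A->L->D->refl->F->L'->F->R'->F->plug->F
Char 3 ('C'): step: R->6, L=6; C->plug->C->R->B->L->H->refl->A->L'->E->R'->E->plug->E
Char 4 ('B'): step: R->7, L=6; B->plug->B->R->A->L->D->refl->F->L'->F->R'->F->plug->F
Char 5 ('B'): step: R->0, L->7 (L advanced); B->plug->B->R->D->L->H->refl->A->L'->F->R'->F->plug->F
Char 6 ('G'): step: R->1, L=7; G->plug->G->R->A->L->G->refl->C->L'->H->R'->F->plug->F
Char 7 ('D'): step: R->2, L=7; D->plug->D->R->D->L->H->refl->A->L'->F->R'->G->plug->G
Char 8 ('F'): step: R->3, L=7; F->plug->F->R->E->L->E->refl->B->L'->G->R'->E->plug->E
Final: ciphertext=BFEFFFGE, RIGHT=3, LEFT=7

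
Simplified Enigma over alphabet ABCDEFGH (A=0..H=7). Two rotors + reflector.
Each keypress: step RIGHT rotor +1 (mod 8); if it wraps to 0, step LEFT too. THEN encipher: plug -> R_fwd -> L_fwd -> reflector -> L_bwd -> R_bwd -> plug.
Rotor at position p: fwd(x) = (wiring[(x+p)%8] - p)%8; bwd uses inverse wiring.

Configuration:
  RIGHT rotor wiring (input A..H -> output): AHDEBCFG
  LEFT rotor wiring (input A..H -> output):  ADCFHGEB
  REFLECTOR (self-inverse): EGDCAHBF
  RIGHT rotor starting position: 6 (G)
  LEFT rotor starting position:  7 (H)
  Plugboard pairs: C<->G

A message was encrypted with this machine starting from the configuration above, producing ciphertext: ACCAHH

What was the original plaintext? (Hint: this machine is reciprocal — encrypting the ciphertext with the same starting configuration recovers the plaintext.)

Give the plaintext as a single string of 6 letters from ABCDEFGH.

Answer: HBHBBB

Derivation:
Char 1 ('A'): step: R->7, L=7; A->plug->A->R->H->L->F->refl->H->L'->G->R'->H->plug->H
Char 2 ('C'): step: R->0, L->0 (L advanced); C->plug->G->R->F->L->G->refl->B->L'->H->R'->B->plug->B
Char 3 ('C'): step: R->1, L=0; C->plug->G->R->F->L->G->refl->B->L'->H->R'->H->plug->H
Char 4 ('A'): step: R->2, L=0; A->plug->A->R->B->L->D->refl->C->L'->C->R'->B->plug->B
Char 5 ('H'): step: R->3, L=0; H->plug->H->R->A->L->A->refl->E->L'->G->R'->B->plug->B
Char 6 ('H'): step: R->4, L=0; H->plug->H->R->A->L->A->refl->E->L'->G->R'->B->plug->B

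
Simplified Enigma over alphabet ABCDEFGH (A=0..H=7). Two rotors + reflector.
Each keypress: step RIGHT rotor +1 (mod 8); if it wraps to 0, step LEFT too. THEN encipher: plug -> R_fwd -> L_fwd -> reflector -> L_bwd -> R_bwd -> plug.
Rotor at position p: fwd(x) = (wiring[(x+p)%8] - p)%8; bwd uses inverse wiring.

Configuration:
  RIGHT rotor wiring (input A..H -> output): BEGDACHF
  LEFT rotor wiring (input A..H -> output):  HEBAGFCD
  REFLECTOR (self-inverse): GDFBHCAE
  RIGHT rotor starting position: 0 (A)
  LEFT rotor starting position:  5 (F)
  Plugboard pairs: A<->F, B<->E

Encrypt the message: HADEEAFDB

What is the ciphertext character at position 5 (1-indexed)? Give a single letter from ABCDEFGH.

Char 1 ('H'): step: R->1, L=5; H->plug->H->R->A->L->A->refl->G->L'->C->R'->C->plug->C
Char 2 ('A'): step: R->2, L=5; A->plug->F->R->D->L->C->refl->F->L'->B->R'->B->plug->E
Char 3 ('D'): step: R->3, L=5; D->plug->D->R->E->L->H->refl->E->L'->F->R'->B->plug->E
Char 4 ('E'): step: R->4, L=5; E->plug->B->R->G->L->D->refl->B->L'->H->R'->H->plug->H
Char 5 ('E'): step: R->5, L=5; E->plug->B->R->C->L->G->refl->A->L'->A->R'->C->plug->C

C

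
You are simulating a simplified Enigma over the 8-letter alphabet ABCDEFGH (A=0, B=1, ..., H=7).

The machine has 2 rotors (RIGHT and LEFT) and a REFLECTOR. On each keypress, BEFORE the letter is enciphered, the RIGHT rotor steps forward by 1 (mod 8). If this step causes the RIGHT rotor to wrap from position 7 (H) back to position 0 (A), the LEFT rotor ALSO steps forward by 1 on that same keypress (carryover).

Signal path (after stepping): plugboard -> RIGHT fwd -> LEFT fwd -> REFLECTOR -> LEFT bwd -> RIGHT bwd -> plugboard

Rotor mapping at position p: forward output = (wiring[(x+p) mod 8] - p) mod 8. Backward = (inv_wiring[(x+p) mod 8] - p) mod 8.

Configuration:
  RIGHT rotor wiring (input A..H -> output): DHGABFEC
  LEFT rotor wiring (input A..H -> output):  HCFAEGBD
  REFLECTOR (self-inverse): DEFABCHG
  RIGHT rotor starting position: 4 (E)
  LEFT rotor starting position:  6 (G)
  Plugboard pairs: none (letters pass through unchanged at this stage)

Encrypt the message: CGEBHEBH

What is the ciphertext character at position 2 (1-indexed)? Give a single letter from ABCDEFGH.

Char 1 ('C'): step: R->5, L=6; C->plug->C->R->F->L->C->refl->F->L'->B->R'->F->plug->F
Char 2 ('G'): step: R->6, L=6; G->plug->G->R->D->L->E->refl->B->L'->C->R'->F->plug->F

F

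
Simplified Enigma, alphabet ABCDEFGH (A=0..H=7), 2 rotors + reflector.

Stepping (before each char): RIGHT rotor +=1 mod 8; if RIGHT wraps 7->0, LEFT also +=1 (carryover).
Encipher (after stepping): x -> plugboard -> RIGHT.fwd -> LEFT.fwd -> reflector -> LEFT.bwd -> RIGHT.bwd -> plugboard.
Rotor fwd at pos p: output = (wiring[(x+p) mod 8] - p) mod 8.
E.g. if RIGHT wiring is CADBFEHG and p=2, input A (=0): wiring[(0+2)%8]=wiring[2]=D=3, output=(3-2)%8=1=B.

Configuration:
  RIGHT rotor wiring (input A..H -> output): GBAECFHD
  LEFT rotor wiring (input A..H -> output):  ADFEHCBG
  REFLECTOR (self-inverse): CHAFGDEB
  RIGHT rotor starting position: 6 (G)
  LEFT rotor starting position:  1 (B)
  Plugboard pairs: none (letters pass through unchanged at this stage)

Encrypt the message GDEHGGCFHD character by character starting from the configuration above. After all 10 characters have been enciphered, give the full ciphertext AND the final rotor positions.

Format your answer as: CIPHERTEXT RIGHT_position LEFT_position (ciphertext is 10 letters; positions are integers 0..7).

Char 1 ('G'): step: R->7, L=1; G->plug->G->R->G->L->F->refl->D->L'->C->R'->C->plug->C
Char 2 ('D'): step: R->0, L->2 (L advanced); D->plug->D->R->E->L->H->refl->B->L'->H->R'->G->plug->G
Char 3 ('E'): step: R->1, L=2; E->plug->E->R->E->L->H->refl->B->L'->H->R'->B->plug->B
Char 4 ('H'): step: R->2, L=2; H->plug->H->R->H->L->B->refl->H->L'->E->R'->G->plug->G
Char 5 ('G'): step: R->3, L=2; G->plug->G->R->G->L->G->refl->E->L'->F->R'->H->plug->H
Char 6 ('G'): step: R->4, L=2; G->plug->G->R->E->L->H->refl->B->L'->H->R'->D->plug->D
Char 7 ('C'): step: R->5, L=2; C->plug->C->R->G->L->G->refl->E->L'->F->R'->H->plug->H
Char 8 ('F'): step: R->6, L=2; F->plug->F->R->G->L->G->refl->E->L'->F->R'->B->plug->B
Char 9 ('H'): step: R->7, L=2; H->plug->H->R->A->L->D->refl->F->L'->C->R'->C->plug->C
Char 10 ('D'): step: R->0, L->3 (L advanced); D->plug->D->R->E->L->D->refl->F->L'->F->R'->F->plug->F
Final: ciphertext=CGBGHDHBCF, RIGHT=0, LEFT=3

Answer: CGBGHDHBCF 0 3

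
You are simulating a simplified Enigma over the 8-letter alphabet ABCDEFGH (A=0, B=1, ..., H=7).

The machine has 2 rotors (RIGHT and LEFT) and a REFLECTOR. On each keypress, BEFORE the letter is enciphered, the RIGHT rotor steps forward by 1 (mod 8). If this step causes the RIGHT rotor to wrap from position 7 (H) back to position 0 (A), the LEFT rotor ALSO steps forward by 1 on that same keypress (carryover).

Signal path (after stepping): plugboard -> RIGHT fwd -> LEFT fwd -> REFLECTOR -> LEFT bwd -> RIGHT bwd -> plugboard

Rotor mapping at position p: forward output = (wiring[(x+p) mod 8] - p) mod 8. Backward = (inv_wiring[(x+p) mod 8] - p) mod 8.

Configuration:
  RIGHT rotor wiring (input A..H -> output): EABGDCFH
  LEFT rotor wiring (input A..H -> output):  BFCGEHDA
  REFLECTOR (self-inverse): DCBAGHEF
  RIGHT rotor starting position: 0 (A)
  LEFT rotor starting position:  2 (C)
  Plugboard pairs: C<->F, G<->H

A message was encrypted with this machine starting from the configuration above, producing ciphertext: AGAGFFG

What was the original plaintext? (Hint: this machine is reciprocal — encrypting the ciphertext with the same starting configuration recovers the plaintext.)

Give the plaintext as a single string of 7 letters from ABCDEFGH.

Char 1 ('A'): step: R->1, L=2; A->plug->A->R->H->L->D->refl->A->L'->A->R'->B->plug->B
Char 2 ('G'): step: R->2, L=2; G->plug->H->R->G->L->H->refl->F->L'->D->R'->E->plug->E
Char 3 ('A'): step: R->3, L=2; A->plug->A->R->D->L->F->refl->H->L'->G->R'->H->plug->G
Char 4 ('G'): step: R->4, L=2; G->plug->H->R->C->L->C->refl->B->L'->E->R'->F->plug->C
Char 5 ('F'): step: R->5, L=2; F->plug->C->R->C->L->C->refl->B->L'->E->R'->F->plug->C
Char 6 ('F'): step: R->6, L=2; F->plug->C->R->G->L->H->refl->F->L'->D->R'->E->plug->E
Char 7 ('G'): step: R->7, L=2; G->plug->H->R->G->L->H->refl->F->L'->D->R'->G->plug->H

Answer: BEGCCEH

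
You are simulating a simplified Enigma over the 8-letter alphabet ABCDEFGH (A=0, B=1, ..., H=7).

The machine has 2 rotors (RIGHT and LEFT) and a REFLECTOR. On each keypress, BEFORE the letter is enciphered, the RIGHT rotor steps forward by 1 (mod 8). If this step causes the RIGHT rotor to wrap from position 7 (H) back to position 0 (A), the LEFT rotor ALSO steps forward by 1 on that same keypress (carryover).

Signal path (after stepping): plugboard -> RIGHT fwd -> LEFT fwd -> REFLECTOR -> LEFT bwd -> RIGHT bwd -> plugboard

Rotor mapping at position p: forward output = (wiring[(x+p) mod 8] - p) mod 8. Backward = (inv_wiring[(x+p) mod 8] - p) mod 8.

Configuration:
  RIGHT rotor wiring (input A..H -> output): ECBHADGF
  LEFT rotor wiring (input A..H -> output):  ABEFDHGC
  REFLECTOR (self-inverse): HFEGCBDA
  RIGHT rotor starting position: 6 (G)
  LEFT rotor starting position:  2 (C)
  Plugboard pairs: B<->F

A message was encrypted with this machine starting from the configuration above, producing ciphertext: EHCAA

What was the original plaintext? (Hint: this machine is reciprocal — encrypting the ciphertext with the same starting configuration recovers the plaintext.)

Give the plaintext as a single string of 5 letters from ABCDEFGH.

Answer: GDHFB

Derivation:
Char 1 ('E'): step: R->7, L=2; E->plug->E->R->A->L->C->refl->E->L'->E->R'->G->plug->G
Char 2 ('H'): step: R->0, L->3 (L advanced); H->plug->H->R->F->L->F->refl->B->L'->H->R'->D->plug->D
Char 3 ('C'): step: R->1, L=3; C->plug->C->R->G->L->G->refl->D->L'->D->R'->H->plug->H
Char 4 ('A'): step: R->2, L=3; A->plug->A->R->H->L->B->refl->F->L'->F->R'->B->plug->F
Char 5 ('A'): step: R->3, L=3; A->plug->A->R->E->L->H->refl->A->L'->B->R'->F->plug->B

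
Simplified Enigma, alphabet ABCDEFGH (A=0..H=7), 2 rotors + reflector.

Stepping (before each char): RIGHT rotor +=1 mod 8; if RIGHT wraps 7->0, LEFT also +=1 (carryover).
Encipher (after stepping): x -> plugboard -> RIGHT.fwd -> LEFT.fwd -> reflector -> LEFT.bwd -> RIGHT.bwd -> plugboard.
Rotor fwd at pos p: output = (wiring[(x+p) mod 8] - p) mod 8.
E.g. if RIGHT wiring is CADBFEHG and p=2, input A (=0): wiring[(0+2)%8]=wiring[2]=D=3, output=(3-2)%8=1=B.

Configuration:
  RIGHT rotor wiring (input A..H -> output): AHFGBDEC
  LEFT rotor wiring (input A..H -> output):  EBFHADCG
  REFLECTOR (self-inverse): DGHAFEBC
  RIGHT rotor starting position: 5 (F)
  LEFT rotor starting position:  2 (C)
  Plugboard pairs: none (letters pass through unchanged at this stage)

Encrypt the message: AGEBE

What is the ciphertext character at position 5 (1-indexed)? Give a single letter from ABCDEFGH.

Char 1 ('A'): step: R->6, L=2; A->plug->A->R->G->L->C->refl->H->L'->H->R'->E->plug->E
Char 2 ('G'): step: R->7, L=2; G->plug->G->R->E->L->A->refl->D->L'->A->R'->C->plug->C
Char 3 ('E'): step: R->0, L->3 (L advanced); E->plug->E->R->B->L->F->refl->E->L'->A->R'->A->plug->A
Char 4 ('B'): step: R->1, L=3; B->plug->B->R->E->L->D->refl->A->L'->C->R'->E->plug->E
Char 5 ('E'): step: R->2, L=3; E->plug->E->R->C->L->A->refl->D->L'->E->R'->B->plug->B

B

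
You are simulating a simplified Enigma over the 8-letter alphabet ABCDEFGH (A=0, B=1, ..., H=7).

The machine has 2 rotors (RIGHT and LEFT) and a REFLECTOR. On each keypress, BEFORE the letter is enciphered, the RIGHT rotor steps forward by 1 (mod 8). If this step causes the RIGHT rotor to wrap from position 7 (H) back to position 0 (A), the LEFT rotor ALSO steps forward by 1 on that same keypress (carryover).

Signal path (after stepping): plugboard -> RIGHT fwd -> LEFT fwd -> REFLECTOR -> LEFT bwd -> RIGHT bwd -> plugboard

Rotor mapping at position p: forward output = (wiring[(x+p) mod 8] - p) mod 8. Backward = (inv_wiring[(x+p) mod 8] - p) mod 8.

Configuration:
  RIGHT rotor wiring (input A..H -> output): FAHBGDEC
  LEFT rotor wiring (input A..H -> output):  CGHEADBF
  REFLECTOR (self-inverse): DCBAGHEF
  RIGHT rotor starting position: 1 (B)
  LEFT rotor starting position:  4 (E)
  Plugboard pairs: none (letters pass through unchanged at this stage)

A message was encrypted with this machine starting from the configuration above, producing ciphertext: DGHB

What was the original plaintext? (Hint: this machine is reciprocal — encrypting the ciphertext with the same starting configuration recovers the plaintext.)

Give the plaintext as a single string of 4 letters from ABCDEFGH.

Char 1 ('D'): step: R->2, L=4; D->plug->D->R->B->L->H->refl->F->L'->C->R'->E->plug->E
Char 2 ('G'): step: R->3, L=4; G->plug->G->R->F->L->C->refl->B->L'->D->R'->B->plug->B
Char 3 ('H'): step: R->4, L=4; H->plug->H->R->F->L->C->refl->B->L'->D->R'->G->plug->G
Char 4 ('B'): step: R->5, L=4; B->plug->B->R->H->L->A->refl->D->L'->G->R'->A->plug->A

Answer: EBGA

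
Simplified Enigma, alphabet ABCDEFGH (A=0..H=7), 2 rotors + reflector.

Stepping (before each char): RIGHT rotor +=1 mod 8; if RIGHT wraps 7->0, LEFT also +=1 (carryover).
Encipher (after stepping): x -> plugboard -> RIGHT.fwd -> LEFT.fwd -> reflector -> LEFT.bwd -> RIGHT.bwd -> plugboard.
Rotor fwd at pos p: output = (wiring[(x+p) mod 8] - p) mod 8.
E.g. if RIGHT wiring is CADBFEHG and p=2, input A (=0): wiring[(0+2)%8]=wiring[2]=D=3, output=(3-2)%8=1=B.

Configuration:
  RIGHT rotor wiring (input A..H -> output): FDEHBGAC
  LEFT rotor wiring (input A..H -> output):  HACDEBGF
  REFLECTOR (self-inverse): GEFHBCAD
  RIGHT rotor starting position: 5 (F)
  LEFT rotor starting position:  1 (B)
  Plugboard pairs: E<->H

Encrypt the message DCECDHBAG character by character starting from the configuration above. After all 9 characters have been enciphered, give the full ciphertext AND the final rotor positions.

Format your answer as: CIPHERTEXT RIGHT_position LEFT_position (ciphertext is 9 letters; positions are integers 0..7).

Char 1 ('D'): step: R->6, L=1; D->plug->D->R->F->L->F->refl->C->L'->C->R'->A->plug->A
Char 2 ('C'): step: R->7, L=1; C->plug->C->R->E->L->A->refl->G->L'->H->R'->G->plug->G
Char 3 ('E'): step: R->0, L->2 (L advanced); E->plug->H->R->C->L->C->refl->F->L'->G->R'->F->plug->F
Char 4 ('C'): step: R->1, L=2; C->plug->C->R->G->L->F->refl->C->L'->C->R'->A->plug->A
Char 5 ('D'): step: R->2, L=2; D->plug->D->R->E->L->E->refl->B->L'->B->R'->H->plug->E
Char 6 ('H'): step: R->3, L=2; H->plug->E->R->H->L->G->refl->A->L'->A->R'->G->plug->G
Char 7 ('B'): step: R->4, L=2; B->plug->B->R->C->L->C->refl->F->L'->G->R'->D->plug->D
Char 8 ('A'): step: R->5, L=2; A->plug->A->R->B->L->B->refl->E->L'->E->R'->H->plug->E
Char 9 ('G'): step: R->6, L=2; G->plug->G->R->D->L->H->refl->D->L'->F->R'->D->plug->D
Final: ciphertext=AGFAEGDED, RIGHT=6, LEFT=2

Answer: AGFAEGDED 6 2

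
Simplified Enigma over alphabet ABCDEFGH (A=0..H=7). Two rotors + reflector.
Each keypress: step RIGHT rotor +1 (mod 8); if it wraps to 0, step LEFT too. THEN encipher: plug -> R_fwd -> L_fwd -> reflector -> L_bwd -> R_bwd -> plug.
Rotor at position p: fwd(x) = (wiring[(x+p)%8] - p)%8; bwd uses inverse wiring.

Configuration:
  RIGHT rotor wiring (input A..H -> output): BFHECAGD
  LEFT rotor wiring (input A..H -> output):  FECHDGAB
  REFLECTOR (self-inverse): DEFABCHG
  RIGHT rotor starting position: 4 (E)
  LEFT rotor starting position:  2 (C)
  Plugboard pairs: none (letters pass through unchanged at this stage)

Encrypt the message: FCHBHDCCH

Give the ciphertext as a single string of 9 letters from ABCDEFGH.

Char 1 ('F'): step: R->5, L=2; F->plug->F->R->C->L->B->refl->E->L'->D->R'->A->plug->A
Char 2 ('C'): step: R->6, L=2; C->plug->C->R->D->L->E->refl->B->L'->C->R'->H->plug->H
Char 3 ('H'): step: R->7, L=2; H->plug->H->R->H->L->C->refl->F->L'->B->R'->G->plug->G
Char 4 ('B'): step: R->0, L->3 (L advanced); B->plug->B->R->F->L->C->refl->F->L'->D->R'->H->plug->H
Char 5 ('H'): step: R->1, L=3; H->plug->H->R->A->L->E->refl->B->L'->G->R'->B->plug->B
Char 6 ('D'): step: R->2, L=3; D->plug->D->R->G->L->B->refl->E->L'->A->R'->C->plug->C
Char 7 ('C'): step: R->3, L=3; C->plug->C->R->F->L->C->refl->F->L'->D->R'->D->plug->D
Char 8 ('C'): step: R->4, L=3; C->plug->C->R->C->L->D->refl->A->L'->B->R'->F->plug->F
Char 9 ('H'): step: R->5, L=3; H->plug->H->R->F->L->C->refl->F->L'->D->R'->A->plug->A

Answer: AHGHBCDFA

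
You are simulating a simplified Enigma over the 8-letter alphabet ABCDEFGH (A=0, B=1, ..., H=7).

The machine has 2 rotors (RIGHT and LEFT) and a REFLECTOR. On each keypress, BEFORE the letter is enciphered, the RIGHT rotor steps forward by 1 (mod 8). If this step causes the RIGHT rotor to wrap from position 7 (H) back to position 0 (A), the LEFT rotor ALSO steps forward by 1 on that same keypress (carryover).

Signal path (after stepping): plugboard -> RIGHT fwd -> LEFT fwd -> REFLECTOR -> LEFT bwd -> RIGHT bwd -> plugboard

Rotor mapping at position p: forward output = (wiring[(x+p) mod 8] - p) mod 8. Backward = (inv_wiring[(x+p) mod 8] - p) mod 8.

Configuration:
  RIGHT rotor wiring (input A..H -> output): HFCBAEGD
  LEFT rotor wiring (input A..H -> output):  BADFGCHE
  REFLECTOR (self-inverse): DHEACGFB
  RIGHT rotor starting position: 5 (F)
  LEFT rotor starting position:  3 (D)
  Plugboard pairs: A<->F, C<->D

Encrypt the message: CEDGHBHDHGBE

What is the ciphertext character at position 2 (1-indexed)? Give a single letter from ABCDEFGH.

Char 1 ('C'): step: R->6, L=3; C->plug->D->R->H->L->A->refl->D->L'->B->R'->C->plug->D
Char 2 ('E'): step: R->7, L=3; E->plug->E->R->C->L->H->refl->B->L'->E->R'->A->plug->F

F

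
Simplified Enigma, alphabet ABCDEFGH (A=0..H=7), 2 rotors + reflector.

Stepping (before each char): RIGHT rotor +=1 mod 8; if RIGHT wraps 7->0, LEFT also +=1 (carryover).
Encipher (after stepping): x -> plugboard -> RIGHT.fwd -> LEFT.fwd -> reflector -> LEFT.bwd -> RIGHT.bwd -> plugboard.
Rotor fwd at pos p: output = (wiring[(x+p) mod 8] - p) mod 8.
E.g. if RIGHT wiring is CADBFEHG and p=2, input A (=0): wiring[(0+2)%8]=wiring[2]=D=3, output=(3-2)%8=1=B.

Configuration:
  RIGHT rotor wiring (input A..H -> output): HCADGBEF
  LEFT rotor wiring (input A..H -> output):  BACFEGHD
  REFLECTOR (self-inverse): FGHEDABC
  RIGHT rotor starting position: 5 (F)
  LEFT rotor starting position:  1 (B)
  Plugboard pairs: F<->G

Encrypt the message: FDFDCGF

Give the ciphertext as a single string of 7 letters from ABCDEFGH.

Answer: AHCBHAC

Derivation:
Char 1 ('F'): step: R->6, L=1; F->plug->G->R->A->L->H->refl->C->L'->G->R'->A->plug->A
Char 2 ('D'): step: R->7, L=1; D->plug->D->R->B->L->B->refl->G->L'->F->R'->H->plug->H
Char 3 ('F'): step: R->0, L->2 (L advanced); F->plug->G->R->E->L->F->refl->A->L'->A->R'->C->plug->C
Char 4 ('D'): step: R->1, L=2; D->plug->D->R->F->L->B->refl->G->L'->H->R'->B->plug->B
Char 5 ('C'): step: R->2, L=2; C->plug->C->R->E->L->F->refl->A->L'->A->R'->H->plug->H
Char 6 ('G'): step: R->3, L=2; G->plug->F->R->E->L->F->refl->A->L'->A->R'->A->plug->A
Char 7 ('F'): step: R->4, L=2; F->plug->G->R->E->L->F->refl->A->L'->A->R'->C->plug->C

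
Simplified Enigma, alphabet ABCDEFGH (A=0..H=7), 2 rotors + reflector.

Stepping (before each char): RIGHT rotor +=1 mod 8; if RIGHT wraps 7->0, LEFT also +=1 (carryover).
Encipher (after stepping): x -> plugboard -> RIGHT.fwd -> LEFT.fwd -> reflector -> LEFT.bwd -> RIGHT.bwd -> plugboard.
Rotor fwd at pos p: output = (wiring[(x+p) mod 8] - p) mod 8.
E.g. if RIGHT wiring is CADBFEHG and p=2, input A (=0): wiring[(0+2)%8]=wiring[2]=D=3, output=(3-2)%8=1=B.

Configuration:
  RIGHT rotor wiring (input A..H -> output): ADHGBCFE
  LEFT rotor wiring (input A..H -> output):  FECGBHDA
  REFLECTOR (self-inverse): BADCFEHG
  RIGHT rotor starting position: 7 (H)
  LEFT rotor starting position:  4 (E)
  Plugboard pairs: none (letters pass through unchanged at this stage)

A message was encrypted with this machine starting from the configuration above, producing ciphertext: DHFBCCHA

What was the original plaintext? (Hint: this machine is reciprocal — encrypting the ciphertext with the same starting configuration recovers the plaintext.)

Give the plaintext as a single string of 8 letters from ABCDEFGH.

Answer: BCDAEAEE

Derivation:
Char 1 ('D'): step: R->0, L->5 (L advanced); D->plug->D->R->G->L->B->refl->A->L'->D->R'->B->plug->B
Char 2 ('H'): step: R->1, L=5; H->plug->H->R->H->L->E->refl->F->L'->F->R'->C->plug->C
Char 3 ('F'): step: R->2, L=5; F->plug->F->R->C->L->D->refl->C->L'->A->R'->D->plug->D
Char 4 ('B'): step: R->3, L=5; B->plug->B->R->G->L->B->refl->A->L'->D->R'->A->plug->A
Char 5 ('C'): step: R->4, L=5; C->plug->C->R->B->L->G->refl->H->L'->E->R'->E->plug->E
Char 6 ('C'): step: R->5, L=5; C->plug->C->R->H->L->E->refl->F->L'->F->R'->A->plug->A
Char 7 ('H'): step: R->6, L=5; H->plug->H->R->E->L->H->refl->G->L'->B->R'->E->plug->E
Char 8 ('A'): step: R->7, L=5; A->plug->A->R->F->L->F->refl->E->L'->H->R'->E->plug->E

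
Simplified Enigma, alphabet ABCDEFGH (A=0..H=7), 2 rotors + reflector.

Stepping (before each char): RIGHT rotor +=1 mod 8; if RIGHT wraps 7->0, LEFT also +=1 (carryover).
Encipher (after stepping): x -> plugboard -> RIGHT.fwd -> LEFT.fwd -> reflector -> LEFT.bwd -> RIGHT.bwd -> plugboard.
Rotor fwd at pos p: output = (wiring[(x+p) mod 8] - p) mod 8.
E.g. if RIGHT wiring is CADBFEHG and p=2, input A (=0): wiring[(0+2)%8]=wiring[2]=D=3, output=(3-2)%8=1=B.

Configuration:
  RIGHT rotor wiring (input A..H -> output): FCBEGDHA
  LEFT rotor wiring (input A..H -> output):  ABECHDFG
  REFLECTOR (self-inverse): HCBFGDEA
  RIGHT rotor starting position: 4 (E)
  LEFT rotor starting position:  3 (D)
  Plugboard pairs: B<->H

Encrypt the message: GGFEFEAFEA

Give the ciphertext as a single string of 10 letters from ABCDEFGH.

Answer: CHCCABBEDF

Derivation:
Char 1 ('G'): step: R->5, L=3; G->plug->G->R->H->L->B->refl->C->L'->D->R'->C->plug->C
Char 2 ('G'): step: R->6, L=3; G->plug->G->R->A->L->H->refl->A->L'->C->R'->B->plug->H
Char 3 ('F'): step: R->7, L=3; F->plug->F->R->H->L->B->refl->C->L'->D->R'->C->plug->C
Char 4 ('E'): step: R->0, L->4 (L advanced); E->plug->E->R->G->L->A->refl->H->L'->B->R'->C->plug->C
Char 5 ('F'): step: R->1, L=4; F->plug->F->R->G->L->A->refl->H->L'->B->R'->A->plug->A
Char 6 ('E'): step: R->2, L=4; E->plug->E->R->F->L->F->refl->D->L'->A->R'->H->plug->B
Char 7 ('A'): step: R->3, L=4; A->plug->A->R->B->L->H->refl->A->L'->G->R'->H->plug->B
Char 8 ('F'): step: R->4, L=4; F->plug->F->R->G->L->A->refl->H->L'->B->R'->E->plug->E
Char 9 ('E'): step: R->5, L=4; E->plug->E->R->F->L->F->refl->D->L'->A->R'->D->plug->D
Char 10 ('A'): step: R->6, L=4; A->plug->A->R->B->L->H->refl->A->L'->G->R'->F->plug->F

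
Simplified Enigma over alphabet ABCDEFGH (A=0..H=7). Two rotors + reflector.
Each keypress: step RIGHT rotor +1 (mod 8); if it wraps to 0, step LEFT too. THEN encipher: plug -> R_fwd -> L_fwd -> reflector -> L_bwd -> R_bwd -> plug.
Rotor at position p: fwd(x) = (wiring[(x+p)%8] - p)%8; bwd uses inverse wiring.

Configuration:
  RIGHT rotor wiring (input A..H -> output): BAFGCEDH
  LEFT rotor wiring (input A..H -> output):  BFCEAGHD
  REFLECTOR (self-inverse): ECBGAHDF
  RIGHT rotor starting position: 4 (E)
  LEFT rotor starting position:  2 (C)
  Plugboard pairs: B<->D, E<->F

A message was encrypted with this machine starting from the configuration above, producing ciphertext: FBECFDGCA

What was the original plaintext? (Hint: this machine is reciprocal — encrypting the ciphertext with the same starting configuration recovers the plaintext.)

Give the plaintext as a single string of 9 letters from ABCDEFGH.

Answer: EFAFDAHGG

Derivation:
Char 1 ('F'): step: R->5, L=2; F->plug->E->R->D->L->E->refl->A->L'->A->R'->F->plug->E
Char 2 ('B'): step: R->6, L=2; B->plug->D->R->C->L->G->refl->D->L'->H->R'->E->plug->F
Char 3 ('E'): step: R->7, L=2; E->plug->F->R->D->L->E->refl->A->L'->A->R'->A->plug->A
Char 4 ('C'): step: R->0, L->3 (L advanced); C->plug->C->R->F->L->G->refl->D->L'->C->R'->E->plug->F
Char 5 ('F'): step: R->1, L=3; F->plug->E->R->D->L->E->refl->A->L'->E->R'->B->plug->D
Char 6 ('D'): step: R->2, L=3; D->plug->B->R->E->L->A->refl->E->L'->D->R'->A->plug->A
Char 7 ('G'): step: R->3, L=3; G->plug->G->R->F->L->G->refl->D->L'->C->R'->H->plug->H
Char 8 ('C'): step: R->4, L=3; C->plug->C->R->H->L->H->refl->F->L'->B->R'->G->plug->G
Char 9 ('A'): step: R->5, L=3; A->plug->A->R->H->L->H->refl->F->L'->B->R'->G->plug->G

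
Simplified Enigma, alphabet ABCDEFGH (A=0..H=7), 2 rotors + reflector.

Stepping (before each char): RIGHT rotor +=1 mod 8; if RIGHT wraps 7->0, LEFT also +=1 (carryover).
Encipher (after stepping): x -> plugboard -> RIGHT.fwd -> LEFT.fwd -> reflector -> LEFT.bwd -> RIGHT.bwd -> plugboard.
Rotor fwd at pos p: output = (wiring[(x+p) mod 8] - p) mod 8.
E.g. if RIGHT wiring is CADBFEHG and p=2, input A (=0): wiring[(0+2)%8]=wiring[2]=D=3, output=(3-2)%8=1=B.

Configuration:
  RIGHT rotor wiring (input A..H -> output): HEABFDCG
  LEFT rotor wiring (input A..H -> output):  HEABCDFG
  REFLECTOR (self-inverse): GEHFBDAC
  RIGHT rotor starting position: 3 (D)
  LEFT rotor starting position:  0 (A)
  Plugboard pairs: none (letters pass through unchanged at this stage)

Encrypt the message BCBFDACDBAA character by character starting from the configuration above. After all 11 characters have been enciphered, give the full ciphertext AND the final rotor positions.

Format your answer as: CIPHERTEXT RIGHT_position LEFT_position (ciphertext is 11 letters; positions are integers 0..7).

Answer: DFACBGGBDHC 6 1

Derivation:
Char 1 ('B'): step: R->4, L=0; B->plug->B->R->H->L->G->refl->A->L'->C->R'->D->plug->D
Char 2 ('C'): step: R->5, L=0; C->plug->C->R->B->L->E->refl->B->L'->D->R'->F->plug->F
Char 3 ('B'): step: R->6, L=0; B->plug->B->R->A->L->H->refl->C->L'->E->R'->A->plug->A
Char 4 ('F'): step: R->7, L=0; F->plug->F->R->G->L->F->refl->D->L'->F->R'->C->plug->C
Char 5 ('D'): step: R->0, L->1 (L advanced); D->plug->D->R->B->L->H->refl->C->L'->E->R'->B->plug->B
Char 6 ('A'): step: R->1, L=1; A->plug->A->R->D->L->B->refl->E->L'->F->R'->G->plug->G
Char 7 ('C'): step: R->2, L=1; C->plug->C->R->D->L->B->refl->E->L'->F->R'->G->plug->G
Char 8 ('D'): step: R->3, L=1; D->plug->D->R->H->L->G->refl->A->L'->C->R'->B->plug->B
Char 9 ('B'): step: R->4, L=1; B->plug->B->R->H->L->G->refl->A->L'->C->R'->D->plug->D
Char 10 ('A'): step: R->5, L=1; A->plug->A->R->G->L->F->refl->D->L'->A->R'->H->plug->H
Char 11 ('A'): step: R->6, L=1; A->plug->A->R->E->L->C->refl->H->L'->B->R'->C->plug->C
Final: ciphertext=DFACBGGBDHC, RIGHT=6, LEFT=1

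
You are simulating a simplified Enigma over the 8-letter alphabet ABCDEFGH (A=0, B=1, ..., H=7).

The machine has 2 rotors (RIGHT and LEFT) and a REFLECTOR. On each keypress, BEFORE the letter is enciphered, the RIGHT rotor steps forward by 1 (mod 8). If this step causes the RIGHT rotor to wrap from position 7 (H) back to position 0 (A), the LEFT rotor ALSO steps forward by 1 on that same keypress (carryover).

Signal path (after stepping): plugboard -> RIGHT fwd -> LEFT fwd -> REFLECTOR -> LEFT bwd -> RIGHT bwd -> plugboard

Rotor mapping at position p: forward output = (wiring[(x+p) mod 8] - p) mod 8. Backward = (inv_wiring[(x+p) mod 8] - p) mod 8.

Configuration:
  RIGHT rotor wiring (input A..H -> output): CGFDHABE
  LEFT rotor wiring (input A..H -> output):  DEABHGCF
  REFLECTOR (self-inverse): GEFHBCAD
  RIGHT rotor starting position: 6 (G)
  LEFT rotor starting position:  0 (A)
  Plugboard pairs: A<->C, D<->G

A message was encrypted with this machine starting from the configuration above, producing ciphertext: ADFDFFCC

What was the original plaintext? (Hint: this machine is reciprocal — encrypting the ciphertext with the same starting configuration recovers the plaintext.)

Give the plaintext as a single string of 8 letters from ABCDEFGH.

Answer: GFHBBCHH

Derivation:
Char 1 ('A'): step: R->7, L=0; A->plug->C->R->H->L->F->refl->C->L'->G->R'->D->plug->G
Char 2 ('D'): step: R->0, L->1 (L advanced); D->plug->G->R->B->L->H->refl->D->L'->A->R'->F->plug->F
Char 3 ('F'): step: R->1, L=1; F->plug->F->R->A->L->D->refl->H->L'->B->R'->H->plug->H
Char 4 ('D'): step: R->2, L=1; D->plug->G->R->A->L->D->refl->H->L'->B->R'->B->plug->B
Char 5 ('F'): step: R->3, L=1; F->plug->F->R->H->L->C->refl->F->L'->E->R'->B->plug->B
Char 6 ('F'): step: R->4, L=1; F->plug->F->R->C->L->A->refl->G->L'->D->R'->A->plug->C
Char 7 ('C'): step: R->5, L=1; C->plug->A->R->D->L->G->refl->A->L'->C->R'->H->plug->H
Char 8 ('C'): step: R->6, L=1; C->plug->A->R->D->L->G->refl->A->L'->C->R'->H->plug->H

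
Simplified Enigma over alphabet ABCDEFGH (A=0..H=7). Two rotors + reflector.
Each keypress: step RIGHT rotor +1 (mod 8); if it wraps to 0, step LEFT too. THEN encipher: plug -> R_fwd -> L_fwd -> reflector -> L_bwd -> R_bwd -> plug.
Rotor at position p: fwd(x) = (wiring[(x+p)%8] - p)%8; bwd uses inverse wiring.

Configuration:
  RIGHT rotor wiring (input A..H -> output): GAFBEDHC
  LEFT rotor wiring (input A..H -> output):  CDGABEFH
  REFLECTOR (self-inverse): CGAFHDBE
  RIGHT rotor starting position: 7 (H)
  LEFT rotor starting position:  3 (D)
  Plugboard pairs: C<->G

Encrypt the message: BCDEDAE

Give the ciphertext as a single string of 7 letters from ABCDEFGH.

Char 1 ('B'): step: R->0, L->4 (L advanced); B->plug->B->R->A->L->F->refl->D->L'->D->R'->F->plug->F
Char 2 ('C'): step: R->1, L=4; C->plug->G->R->B->L->A->refl->C->L'->G->R'->F->plug->F
Char 3 ('D'): step: R->2, L=4; D->plug->D->R->B->L->A->refl->C->L'->G->R'->H->plug->H
Char 4 ('E'): step: R->3, L=4; E->plug->E->R->H->L->E->refl->H->L'->F->R'->G->plug->C
Char 5 ('D'): step: R->4, L=4; D->plug->D->R->G->L->C->refl->A->L'->B->R'->G->plug->C
Char 6 ('A'): step: R->5, L=4; A->plug->A->R->G->L->C->refl->A->L'->B->R'->D->plug->D
Char 7 ('E'): step: R->6, L=4; E->plug->E->R->H->L->E->refl->H->L'->F->R'->H->plug->H

Answer: FFHCCDH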